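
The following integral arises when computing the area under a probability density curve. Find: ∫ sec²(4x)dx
Since d/dx[tan(4x)] = 4sec²(4x), integral = tan(4x)/4+C

Answer: (1/4)tan(4x)+C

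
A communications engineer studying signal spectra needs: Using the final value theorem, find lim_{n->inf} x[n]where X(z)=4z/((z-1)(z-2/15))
Final value theorem: lim x[n]=lim_{z->1} (z-1) * X(z)
(z-1) * X(z)=4z/(z-2/15)
As z->1: 4/(1-2/15)=4/(13/15)=60/13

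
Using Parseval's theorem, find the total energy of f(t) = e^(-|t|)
Parseval's theorem: E = integral |f(t)|^2 dt = (1/2pi) integral |F(omega)|^2 domega
E = integral_{-inf}^{inf} e^(-2|t|) dt = 2 * integral_0^inf e^(-2t) dt = 2/(2 * 1) = 1/1

Answer: 1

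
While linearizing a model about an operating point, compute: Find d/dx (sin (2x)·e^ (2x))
Product rule: (fg)'=f'g+fg'
f=sin(2x), f'=2·cos(2x)
g=e^(2x), g'=2·e^(2x)

Answer: 2·cos(2x)·e^(2x)+2·sin(2x)·e^(2x)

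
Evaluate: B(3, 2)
B(x,y)=Γ(x)Γ(y)/Γ(x+y)=(x-1)!(y-1)!/(x+y-1)!
B(3,2)=2!·1!/4!=1/12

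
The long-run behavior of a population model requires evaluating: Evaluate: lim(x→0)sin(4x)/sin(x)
sin(u) ≈ u for small u:
sin(4x)/sin(x) ≈ 4x/(x)=4/1

Answer: 4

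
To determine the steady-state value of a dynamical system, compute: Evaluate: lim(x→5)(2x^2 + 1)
Polynomial is continuous, so substitute x = 5:
2·5^2+1 = 51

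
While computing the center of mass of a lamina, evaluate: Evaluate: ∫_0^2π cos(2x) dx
Antiderivative: sin(2x)/2
Evaluate at bounds: [sin(2·2π)/2] - [sin(2·0)/2]
= ((0) - (0))/2 = 0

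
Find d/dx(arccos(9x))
d/dx[arccos(u)]=-u'/√(1-u²), u=9x, u'=9

Answer: -9/√(1-81x²)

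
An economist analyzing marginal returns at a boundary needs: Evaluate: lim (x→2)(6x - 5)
Polynomial is continuous, so substitute x = 2:
6·2-5 = 7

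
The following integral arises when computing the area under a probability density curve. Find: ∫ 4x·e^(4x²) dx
Let u=4x², du=8x dx
∫ (1/2)e^u du=e^u/2 + C

Answer: e^(4x²)/2 + C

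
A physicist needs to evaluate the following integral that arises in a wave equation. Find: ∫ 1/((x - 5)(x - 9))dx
Partial fractions: 1/((x-5)(x-9)) = A/(x-5) + B/(x-9)
A = -1/4, B = 1/4
∫ [-1/4· 1/(x-5) + 1/4· 1/(x-9)] dx
= (1/4)[ln|x-9| - ln|x-5|] + C

Answer: (1/4)·ln|(x-9)/(x-5)| + C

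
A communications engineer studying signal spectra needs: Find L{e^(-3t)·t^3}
First shifting: L{e^(at)f(t)}=F(s-a)
L{t^3}=6/s^4
Shift s → s + 3: 6/(s + 3)^4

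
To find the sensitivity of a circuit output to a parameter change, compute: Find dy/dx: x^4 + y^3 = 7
Differentiate: 4x^3+3y^2·(dy/dx)=0
dy/dx=-4x^3/(3y^2)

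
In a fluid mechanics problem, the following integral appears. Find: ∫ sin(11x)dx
Using substitution u=11x: ∫ sin(u) du/11=-cos(u)/11 + C

Answer: (-1/11)cos(11x) + C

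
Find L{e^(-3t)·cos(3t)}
First shifting: L{e^(at)f(t)} = F(s-a)
L{cos(3t)} = s/(s² + 9)
Shift: (s + 3)/((s + 3)² + 9)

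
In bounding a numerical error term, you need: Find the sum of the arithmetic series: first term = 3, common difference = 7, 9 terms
Last term: a_n = 3+(9-1)·7 = 59
Sum = n(a_1+a_n)/2 = 9(3+59)/2 = 279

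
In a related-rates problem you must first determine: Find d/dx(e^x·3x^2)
Product rule: (fg)'=f'g+fg'
f=e^x, f'=e^x
g=3x^2, g'=6x

Answer: 3·e^x·x^2+6·e^x·x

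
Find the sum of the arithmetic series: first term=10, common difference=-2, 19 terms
Last term: a_n = 10 + (19 - 1)·-2 = -26
Sum = n(a_1 + a_n)/2 = 19(10 + (-26))/2 = -152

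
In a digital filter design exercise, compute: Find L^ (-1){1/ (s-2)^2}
L^(-1){1/(s-a)^n} = t^(n-1)·e^(at)/(n-1)!
Here a = 2, n = 2: t^1·e^(2t)/1

Answer: t·e^(2t)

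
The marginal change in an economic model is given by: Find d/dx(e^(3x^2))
Chain rule: d/dx[e^u] = e^u · u' where u = 3x^2
u' = 6x

Answer: 6x·e^(3x^2)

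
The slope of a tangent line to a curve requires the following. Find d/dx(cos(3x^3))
Chain rule: d/dx[cos(u)] = -sin(u)·u' where u = 3x^3
u' = 9x^2

Answer: -9x^2·sin(3x^3)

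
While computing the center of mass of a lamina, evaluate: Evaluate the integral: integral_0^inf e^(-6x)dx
integral_0^inf e^(-6x) dx=[-1/6 * e^(-6x)]_0^inf
=0 - (-1/6)=1/6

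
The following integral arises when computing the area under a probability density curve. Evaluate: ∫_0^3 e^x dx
Antiderivative: e^x
Evaluate: (e^3 - 1)

Answer: e^3 - 1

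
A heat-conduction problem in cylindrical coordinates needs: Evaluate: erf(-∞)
erf(-∞) = -1 (the error function is odd, so erf(-∞) = -erf(∞) = -1)

Answer: -1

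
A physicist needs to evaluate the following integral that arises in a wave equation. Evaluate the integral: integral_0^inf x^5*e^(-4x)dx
This is a Gamma integral. Substitute u = 4x (du = 4 dx):
integral_0^inf x^5*e^(-4x) dx = (1/4^6) integral_0^inf u^5*e^(-u) du
= Gamma(6)/4^6 = 5!/4^6 = 120/4096

Answer: 15/512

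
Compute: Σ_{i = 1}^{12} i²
Using formula: Σ i^2 = n(n+1)(2n+1)/6 = 12·13·25/6 = 650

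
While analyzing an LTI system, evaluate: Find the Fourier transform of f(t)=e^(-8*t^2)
The Fourier transform of a Gaussian e^(-a*t^2) is sqrt(pi/a)*e^(-omega^2/(4a)).
With a=8: F(omega)=sqrt(pi/8)*e^(-omega^2/32)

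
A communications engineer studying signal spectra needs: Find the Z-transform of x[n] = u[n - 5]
Using the time-shift property: Z{u[n-5]} = z^(-5) * z/(z-1)
= z^(-4)/(z-1)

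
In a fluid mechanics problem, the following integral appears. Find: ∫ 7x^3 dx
Using power rule: ∫ 7x^3 dx = 7/4 x^4+C = (7/4)x^4+C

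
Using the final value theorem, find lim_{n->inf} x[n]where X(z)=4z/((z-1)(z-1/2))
Final value theorem: lim x[n] = lim_{z->1} (z-1)*X(z)
(z-1)*X(z) = 4z/(z-1/2)
As z->1: 4/(1-1/2) = 4/(1/2) = 8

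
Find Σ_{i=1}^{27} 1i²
=1·n(n + 1)(2n + 1)/6=1·27·28·55/6=6930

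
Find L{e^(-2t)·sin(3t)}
First shifting: L{e^(at)f(t)} = F(s-a)
L{sin(3t)} = 3/(s² + 9)
Shift: 3/((s + 2)² + 9)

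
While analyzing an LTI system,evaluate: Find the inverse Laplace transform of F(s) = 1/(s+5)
L^(-1){1/(s-a)} = c·e^(at)
Here a = -5, c = 1

Answer: e^(-5t)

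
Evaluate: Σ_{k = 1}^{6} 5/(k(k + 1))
Partial fractions: 5/(k(k+1)) = 5/k - 5/(k+1)
Telescoping sum: 5(1-1/7) = 5·6/7

Answer: 30/7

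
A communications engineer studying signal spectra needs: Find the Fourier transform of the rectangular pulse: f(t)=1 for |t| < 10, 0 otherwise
F(omega) = integral from -10 to 10 of e^(-j*omega*t) dt
= 2*sin(10*omega)/omega = 20*sinc(10*omega/pi)

Answer: 2*sin(10*omega)/omega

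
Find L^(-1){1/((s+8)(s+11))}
Partial fractions: 1/((s+8)(s+11))=A/(s+8)+B/(s+11)
Cover-up: A=1/(s+11)|_{s=-8}=1/3; B=1/(s+8)|_{s=-11}=-1/3
L^(-1)=(1/3)e^(-8t) - (1/3)e^(-11t)

Answer: (1/3)(e^(-8t) - e^(-11t))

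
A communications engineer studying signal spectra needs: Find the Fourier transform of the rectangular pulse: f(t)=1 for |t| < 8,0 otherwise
F(omega)=integral from -8 to 8 of e^(-j * omega * t) dt
=2 * sin(8 * omega)/omega=16 * sinc(8 * omega/pi)

Answer: 2 * sin(8 * omega)/omega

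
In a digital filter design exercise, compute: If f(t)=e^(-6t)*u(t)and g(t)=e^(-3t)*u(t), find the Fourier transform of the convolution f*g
By the convolution theorem: F{f * g}=F(omega) * G(omega)
F(omega)=1/(6 + j * omega), G(omega)=1/(3 + j * omega)
F{f * g}=1/((6 + j * omega)(3 + j * omega))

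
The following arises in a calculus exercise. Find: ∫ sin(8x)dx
Using substitution u = 8x: ∫ sin(u) du/8 = -cos(u)/8+C

Answer: (-1/8)cos(8x)+C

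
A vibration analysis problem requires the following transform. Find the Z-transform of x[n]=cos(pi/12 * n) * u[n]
Z{cos(w0 * n) * u[n]} = z(z - cos(w0))/(z^2 - 2z * cos(w0) + 1)
With w0 = pi/12: X(z) = z(z - cos(pi/12))/(z^2 - 2z * cos(pi/12) + 1)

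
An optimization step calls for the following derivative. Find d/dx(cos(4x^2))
Chain rule: d/dx[cos(u)]=-sin(u)·u' where u=4x^2
u'=8x

Answer: -8x·sin(4x^2)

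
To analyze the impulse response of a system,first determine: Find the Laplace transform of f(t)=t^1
L{t^n} = n!/s^(n+1)
L{t^1} = 1!/s^2 = 1/s^2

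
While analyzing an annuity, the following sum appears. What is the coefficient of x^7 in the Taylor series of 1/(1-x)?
1/(1-x) = Σ x^n for |x|<1
All coefficients are 1

Answer: 1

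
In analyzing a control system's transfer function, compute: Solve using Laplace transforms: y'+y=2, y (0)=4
Take L of both sides: sY(s) - 4 + Y(s) = 2/s
Y(s)(s + 1) = 2/s + 4
Y(s) = 2/(s(s + 1)) + 4/(s + 1)
Partial fractions: 2/(s(s + 1)) = 2/s - 2/(s + 1)
So Y(s) = 2/s + 2/(s + 1)
Inverse transform (L^(-1){1/s} = 1, L^(-1){1/(s + 1)} = e^(-t)):

Answer: y(t) = 2 + 2·e^(-t)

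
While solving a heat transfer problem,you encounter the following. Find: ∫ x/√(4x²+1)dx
Let u=4x²+1, du=8x dx
∫ (1/8)·u^(-1/2) du=√u/4+C

Answer: √(4x²+1)/4+C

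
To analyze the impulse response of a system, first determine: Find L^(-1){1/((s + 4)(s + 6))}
Partial fractions: 1/((s+4)(s+6)) = A/(s+4)+B/(s+6)
Cover-up: A = 1/(s+6)|_{s = -4} = 1/2; B = 1/(s+4)|_{s = -6} = -1/2
L^(-1) = (1/2)e^(-4t) - (1/2)e^(-6t)

Answer: (1/2)(e^(-4t) - e^(-6t))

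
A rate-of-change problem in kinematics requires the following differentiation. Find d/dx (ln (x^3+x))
Chain rule: d/dx[ln(u)]=u'/u where u=x^3+x
u'=3x^2+1

Answer: (3x^2+1)/(x^3+x)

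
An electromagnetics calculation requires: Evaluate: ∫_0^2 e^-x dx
Antiderivative: -e^-x
Evaluate: -(e^-2 - 1)

Answer: (e^-2 - 1)/(-1)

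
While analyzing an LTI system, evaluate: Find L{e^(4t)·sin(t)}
First shifting: L{e^(at)f(t)}=F(s-a)
L{sin(t)}=1/(s²+1)
Shift: 1/((s-4)²+1)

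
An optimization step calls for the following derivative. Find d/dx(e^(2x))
Chain rule: d/dx[e^u]=e^u · u' where u=2x
u'=2

Answer: 2·e^(2x)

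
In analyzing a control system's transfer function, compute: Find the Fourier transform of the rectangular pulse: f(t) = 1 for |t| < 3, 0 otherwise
F(omega) = integral from -3 to 3 of e^(-j * omega * t) dt
= 2 * sin(3 * omega)/omega = 6 * sinc(3 * omega/pi)

Answer: 2 * sin(3 * omega)/omega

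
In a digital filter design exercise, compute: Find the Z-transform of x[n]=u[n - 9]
Using the time-shift property: Z{u[n-9]}=z^(-9)*z/(z-1)
=z^(-8)/(z-1)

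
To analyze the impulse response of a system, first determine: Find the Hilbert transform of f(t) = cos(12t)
The Hilbert transform shifts each frequency component by -pi/2.
H{cos(wt)} = sin(wt)
With w = 12: H{cos(12t)} = sin(12t)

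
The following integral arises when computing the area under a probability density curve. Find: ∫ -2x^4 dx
Using power rule: ∫ -2x^4 dx = -2/5 x^5+C = (-2/5)x^5+C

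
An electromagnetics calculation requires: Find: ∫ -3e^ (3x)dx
Since d/dx[e^(3x)]=3e^(3x), we get -1 e^(3x)+C

Answer: -e^(3x)+C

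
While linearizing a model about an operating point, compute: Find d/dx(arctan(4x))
d/dx[arctan(u)] = u'/(1 + u²), u = 4x, u' = 4

Answer: 4/(1 + 16x²)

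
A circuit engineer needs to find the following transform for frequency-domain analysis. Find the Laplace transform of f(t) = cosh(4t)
L{cosh(at)} = s/(s²-a²)
L{cosh(4t)} = s/(s²-16)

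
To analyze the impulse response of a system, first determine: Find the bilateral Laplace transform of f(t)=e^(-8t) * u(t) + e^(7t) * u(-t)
For e^(-8t)*u(t): L = 1/(s + 8), Re(s) > -8
For e^(7t)*u(-t): L = -1/(s-7), Re(s) < 7
Combined: F(s) = 1/(s + 8) - 1/(s-7), -8 < Re(s) < 7

Answer: 1/(s + 8) - 1/(s-7), ROC: -8 < Re(s) < 7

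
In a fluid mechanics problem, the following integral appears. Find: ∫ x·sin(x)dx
By parts: u = x, dv = sin(x) dx
du = dx, v = -cos(x)
= -x·cos(x) + sin(x) + C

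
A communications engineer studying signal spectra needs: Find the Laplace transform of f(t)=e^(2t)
L{e^(at)} = 1/(s-a)
L{e^(2t)} = 1/(s-2)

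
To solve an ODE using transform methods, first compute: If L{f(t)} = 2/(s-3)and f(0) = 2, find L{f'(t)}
L{f'(t)} = s·F(s) - f(0) = 2s/(s-3)-2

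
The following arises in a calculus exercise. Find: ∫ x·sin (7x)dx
By parts: u = x, dv = sin(7x) dx
du = dx, v = -cos(7x)/7
= -x·cos(7x)/7+sin(7x)/7²+C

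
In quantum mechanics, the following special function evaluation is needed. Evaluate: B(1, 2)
B(x,y) = Γ(x)Γ(y)/Γ(x+y) = (x-1)!(y-1)!/(x+y-1)!
B(1,2) = 0!·1!/2! = 1/2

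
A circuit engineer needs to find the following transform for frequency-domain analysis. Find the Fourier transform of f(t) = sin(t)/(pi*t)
sin(W*t)/(pi*t) = (W/pi)*sinc(W*t/pi) is the impulse response of the ideal low-pass filter with cutoff W (here W = 1).
Its Fourier transform is a rectangular function:
F(omega) = 1 for |omega| < 1, 0 otherwise

Answer: rect(omega/2) [i.e., 1 for |omega| < 1, 0 otherwise]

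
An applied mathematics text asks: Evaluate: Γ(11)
Γ(n) = (n-1)! for positive integers
Γ(11) = 10! = 3628800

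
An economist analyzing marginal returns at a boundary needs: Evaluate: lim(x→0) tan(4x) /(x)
tan(u) ≈ u for small u:
tan(4x)/(x) ≈ 4x/(x)=4/1

Answer: 4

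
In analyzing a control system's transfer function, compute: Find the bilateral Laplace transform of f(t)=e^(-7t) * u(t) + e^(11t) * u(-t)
For e^(-7t) * u(t): L = 1/(s+7), Re(s) > -7
For e^(11t) * u(-t): L = -1/(s-11), Re(s) < 11
Combined: F(s) = 1/(s+7)-1/(s-11), -7 < Re(s) < 11

Answer: 1/(s+7)-1/(s-11), ROC: -7 < Re(s) < 11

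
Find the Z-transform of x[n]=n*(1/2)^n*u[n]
Using the property Z{n * a^n * u[n]} = az/(z-a)^2
With a = 1/2: X(z) = (1/2)z/(z - 1/2)^2, |z| > 1/2

Answer: (1/2)z/(z - 1/2)^2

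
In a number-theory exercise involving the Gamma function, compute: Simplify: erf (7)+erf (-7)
erf is odd: erf(-7)=-erf(7)
erf(7)+erf(-7)=erf(7) - erf(7)=0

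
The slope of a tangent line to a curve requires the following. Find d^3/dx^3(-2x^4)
Apply power rule 3 times:
d^1: -8x^3
d^2: -24x^2
d^3: -48x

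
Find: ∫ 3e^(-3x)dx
Since d/dx[e^(-3x)]=-3e^(-3x), we get -1 e^(-3x) + C

Answer: -e^(-3x) + C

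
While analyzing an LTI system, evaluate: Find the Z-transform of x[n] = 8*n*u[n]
Z{n * u[n]}=z/(z-1)^2
By linearity: Z{8 * n * u[n]}=8z/(z-1)^2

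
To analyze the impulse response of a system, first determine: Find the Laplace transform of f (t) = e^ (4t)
L{e^(at)} = 1/(s-a)
L{e^(4t)} = 1/(s-4)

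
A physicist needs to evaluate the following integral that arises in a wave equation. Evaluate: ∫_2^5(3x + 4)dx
Step 1: Find antiderivative F(x) = (3/2)x^2+4x
Step 2: F(5) - F(2) = 115/2 - (14) = 87/2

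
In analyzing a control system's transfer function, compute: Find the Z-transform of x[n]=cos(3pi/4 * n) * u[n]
Z{cos(w0 * n) * u[n]}=z(z - cos(w0))/(z^2 - 2z * cos(w0) + 1)
With w0=3pi/4: X(z)=z(z - cos(3pi/4))/(z^2 - 2z * cos(3pi/4) + 1)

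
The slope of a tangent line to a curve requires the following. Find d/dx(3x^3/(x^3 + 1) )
Quotient rule: (f/g)'=(f'g - fg')/g²
f=3x^3, f'=9x^2
g=x^3 + 1, g'=3x^2

Answer: (9x^2·(x^3 + 1) - 9x^5)/(x^3 + 1)²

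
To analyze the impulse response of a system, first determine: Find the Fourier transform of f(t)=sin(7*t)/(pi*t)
sin(W * t)/(pi * t) = (W/pi) * sinc(W * t/pi) is the impulse response of the ideal low-pass filter with cutoff W (here W = 7).
Its Fourier transform is a rectangular function:
F(omega) = 1 for |omega| < 7, 0 otherwise

Answer: rect(omega/14) [i.e., 1 for |omega| < 7, 0 otherwise]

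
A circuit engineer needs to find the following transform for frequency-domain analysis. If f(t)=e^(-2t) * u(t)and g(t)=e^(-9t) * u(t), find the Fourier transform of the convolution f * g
By the convolution theorem: F{f*g}=F(omega)*G(omega)
F(omega)=1/(2+j*omega), G(omega)=1/(9+j*omega)
F{f*g}=1/((2+j*omega)(9+j*omega))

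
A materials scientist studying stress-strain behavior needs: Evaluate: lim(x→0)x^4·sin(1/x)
Squeeze theorem: -|x^4| ≤ x^4·sin(1/x) ≤ |x^4|
Since x^4 → 0 as x → 0, by squeeze theorem the limit is 0

Answer: 0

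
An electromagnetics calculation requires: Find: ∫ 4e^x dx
Since d/dx[e^x]=+e^x, we get 4e^x+C

Answer: 4e^x+C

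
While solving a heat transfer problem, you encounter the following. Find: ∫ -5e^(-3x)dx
Since d/dx[e^(-3x)] = -3e^(-3x), we get 5/3 e^(-3x) + C

Answer: (5/3)e^(-3x) + C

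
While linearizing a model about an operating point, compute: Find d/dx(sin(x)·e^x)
Product rule: (fg)'=f'g + fg'
f=sin(x), f'=cos(x)
g=e^x, g'=e^x

Answer: cos(x)·e^x + sin(x)·e^x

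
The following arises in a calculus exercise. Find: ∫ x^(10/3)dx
Power rule: ∫ x^(10/3) dx = x^(13/3)/(13/3) + C

Answer: (3/13)·x^(13/3) + C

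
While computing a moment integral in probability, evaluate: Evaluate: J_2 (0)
J_n(0) = 0 for all n > 0 (Bessel function of first kind)
J_2(0) = 0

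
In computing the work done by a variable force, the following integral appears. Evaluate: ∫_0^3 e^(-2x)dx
Antiderivative: (1/(-2))e^(-2x)
Evaluate: (1/(-2))(e^-6 - 1)

Answer: (e^-6 - 1)/(-2)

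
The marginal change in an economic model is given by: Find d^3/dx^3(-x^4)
Apply power rule 3 times:
d^1: -4x^3
d^2: -12x^2
d^3: -24x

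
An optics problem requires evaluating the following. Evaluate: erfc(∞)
erfc(x)=1 - erf(x); erfc(∞)=1 - erf(∞)=1-1=0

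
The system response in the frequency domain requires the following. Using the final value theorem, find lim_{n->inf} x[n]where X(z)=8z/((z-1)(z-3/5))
Final value theorem: lim x[n] = lim_{z->1} (z-1) * X(z)
(z-1) * X(z) = 8z/(z-3/5)
As z->1: 8/(1-3/5) = 8/(2/5) = 20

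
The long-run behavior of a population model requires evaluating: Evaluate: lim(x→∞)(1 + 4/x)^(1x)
Rewrite as [(1+4/x)^x]^1.
lim(1+4/x)^x = e^4, so limit = (e^4)^1 = e^4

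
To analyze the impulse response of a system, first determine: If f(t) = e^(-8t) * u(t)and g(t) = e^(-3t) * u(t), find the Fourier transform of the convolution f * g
By the convolution theorem: F{f * g} = F(omega) * G(omega)
F(omega) = 1/(8+j * omega), G(omega) = 1/(3+j * omega)
F{f * g} = 1/((8+j * omega)(3+j * omega))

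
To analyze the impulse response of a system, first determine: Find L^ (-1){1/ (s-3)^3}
L^(-1){1/(s-a)^n}=t^(n-1)·e^(at)/(n-1)!
Here a=3, n=3: t^2·e^(3t)/2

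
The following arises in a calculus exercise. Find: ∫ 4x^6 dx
Using power rule: ∫ 4x^6 dx = 4/7 x^7 + C = (4/7)x^7 + C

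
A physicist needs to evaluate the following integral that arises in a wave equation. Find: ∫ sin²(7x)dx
Using identity sin²(u) = (1 - cos(2u))/2:
∫ (1 - cos(14x))/2 dx = x/2 - sin(14x)/28+C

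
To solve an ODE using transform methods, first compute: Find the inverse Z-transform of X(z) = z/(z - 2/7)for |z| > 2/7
Standard pair: z/(z-a) <-> a^n*u[n] for causal signals
With a=2/7: x[n]=(2/7)^n*u[n]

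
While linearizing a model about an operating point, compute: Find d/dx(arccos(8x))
d/dx[arccos(u)] = -u'/√(1-u²), u = 8x, u' = 8

Answer: -8/√(1-64x²)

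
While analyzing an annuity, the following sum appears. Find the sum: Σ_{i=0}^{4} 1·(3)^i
Geometric series: S=a(1 - r^n)/(1 - r)
a=1, r=3, n=5
S=1(1 - 243)/-2=121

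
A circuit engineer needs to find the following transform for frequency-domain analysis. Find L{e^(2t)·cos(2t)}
First shifting: L{e^(at)f(t)} = F(s-a)
L{cos(2t)} = s/(s² + 4)
Shift: (s-2)/((s-2)² + 4)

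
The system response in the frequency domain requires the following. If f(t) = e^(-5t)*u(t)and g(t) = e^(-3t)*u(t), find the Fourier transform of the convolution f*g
By the convolution theorem: F{f*g} = F(omega)*G(omega)
F(omega) = 1/(5+j*omega), G(omega) = 1/(3+j*omega)
F{f*g} = 1/((5+j*omega)(3+j*omega))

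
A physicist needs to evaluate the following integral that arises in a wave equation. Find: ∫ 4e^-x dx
Since d/dx[e^-x] = - e^-x, we get -4e^-x + C

Answer: -4e^-x + C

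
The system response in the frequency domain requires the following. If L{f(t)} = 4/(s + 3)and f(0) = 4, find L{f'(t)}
L{f'(t)}=s·F(s) - f(0)=4s/(s+3)-4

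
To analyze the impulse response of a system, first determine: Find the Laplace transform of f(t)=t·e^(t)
L{t·e^(at)}=1/(s-a)²
L{t·e^(t)}=1/(s-1)²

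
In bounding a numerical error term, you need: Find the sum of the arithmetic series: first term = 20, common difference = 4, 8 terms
Last term: a_n=20 + (8 - 1)·4=48
Sum=n(a_1 + a_n)/2=8(20 + 48)/2=272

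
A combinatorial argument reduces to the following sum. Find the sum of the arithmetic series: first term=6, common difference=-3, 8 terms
Last term: a_n = 6+(8-1)·-3 = -15
Sum = n(a_1+a_n)/2 = 8(6+(-15))/2 = -36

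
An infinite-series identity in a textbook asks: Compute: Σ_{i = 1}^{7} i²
Using formula: Σ i^2=n(n+1)(2n+1)/6=7·8·15/6=140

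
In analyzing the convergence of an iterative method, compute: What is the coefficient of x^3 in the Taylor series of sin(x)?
sin(x) = Σ (-1)^k x^(2k + 1)/(2k + 1)!
For x^3: (-1)^1/3! = -1/6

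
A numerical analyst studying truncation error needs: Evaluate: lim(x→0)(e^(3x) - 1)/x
L'Hôpital (0/0): lim 3e^(3x)/1=3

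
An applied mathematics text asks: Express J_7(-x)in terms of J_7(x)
For integer n: J_n(-x) = (-1)^n J_n(x)
With n = 7: J_7(-x) = (-1)^7 J_7(x) = -J_7(x)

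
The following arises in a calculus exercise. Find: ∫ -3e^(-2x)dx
Since d/dx[e^(-2x)]=-2e^(-2x), we get 3/2 e^(-2x)+C

Answer: (3/2)e^(-2x)+C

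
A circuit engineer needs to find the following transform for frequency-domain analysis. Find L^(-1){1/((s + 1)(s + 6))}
Partial fractions: 1/((s + 1)(s + 6))=A/(s + 1) + B/(s + 6)
Cover-up: A=1/(s + 6)|_{s=-1}=1/5; B=1/(s + 1)|_{s=-6}=-1/5
L^(-1)=(1/5)e^(-t) - (1/5)e^(-6t)

Answer: (1/5)(e^(-t) - e^(-6t))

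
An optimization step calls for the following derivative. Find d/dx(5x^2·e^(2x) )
Product rule: (fg)'=f'g + fg'
f=5x^2, f'=10x
g=e^(2x), g'=2·e^(2x)

Answer: 10x·e^(2x) + 10x^2·e^(2x)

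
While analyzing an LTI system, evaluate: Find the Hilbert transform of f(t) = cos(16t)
The Hilbert transform shifts each frequency component by -pi/2.
H{cos(wt)} = sin(wt)
With w = 16: H{cos(16t)} = sin(16t)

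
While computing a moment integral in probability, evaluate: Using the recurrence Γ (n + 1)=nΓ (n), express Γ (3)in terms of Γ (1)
Γ(3)=2Γ(2)=2·1Γ(1)=...=2!·Γ(1)=2·Γ(1)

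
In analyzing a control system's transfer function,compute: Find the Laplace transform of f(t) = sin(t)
L{sin(wt)} = w/(s²+w²)
L{sin(t)} = 1/(s²+1)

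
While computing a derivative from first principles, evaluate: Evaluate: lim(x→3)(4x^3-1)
Polynomial is continuous, so substitute x = 3:
4·3^3 - 1 = 107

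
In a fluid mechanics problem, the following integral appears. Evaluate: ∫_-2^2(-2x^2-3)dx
Step 1: Find antiderivative F(x)=(-2/3)x^3-3x
Step 2: F(2) - F(-2)=-34/3 - (34/3)=-68/3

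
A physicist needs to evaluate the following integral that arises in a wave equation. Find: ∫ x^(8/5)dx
Power rule: ∫ x^(8/5) dx = x^(13/5)/(13/5) + C

Answer: (5/13)·x^(13/5) + C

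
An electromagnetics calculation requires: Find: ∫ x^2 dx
Using power rule: ∫ x^2 dx=1/3 x^3+C=(1/3)x^3+C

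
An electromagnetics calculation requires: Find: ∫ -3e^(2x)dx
Since d/dx[e^(2x)]=2e^(2x), we get -3/2 e^(2x)+C

Answer: (-3/2)e^(2x)+C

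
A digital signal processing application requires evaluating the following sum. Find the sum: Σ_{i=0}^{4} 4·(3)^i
Geometric series: S = a(1 - r^n)/(1 - r)
a = 4, r = 3, n = 5
S = 4(1 - 243)/-2 = 484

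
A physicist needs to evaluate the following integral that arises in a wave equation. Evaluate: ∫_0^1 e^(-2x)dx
Antiderivative: (1/(-2))e^(-2x)
Evaluate: (1/(-2))(e^-2-1)

Answer: (e^-2-1)/(-2)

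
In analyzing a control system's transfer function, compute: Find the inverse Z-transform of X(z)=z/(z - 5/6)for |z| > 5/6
Standard pair: z/(z-a) <-> a^n * u[n] for causal signals
With a=5/6: x[n]=(5/6)^n * u[n]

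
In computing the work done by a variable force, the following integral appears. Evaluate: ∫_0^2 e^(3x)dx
Antiderivative: (1/3)e^(3x)
Evaluate: (1/3)(e^6-1)

Answer: (e^6-1)/3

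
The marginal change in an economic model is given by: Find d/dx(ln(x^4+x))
Chain rule: d/dx[ln(u)] = u'/u where u = x^4+x
u' = 4x^3+1

Answer: (4x^3+1)/(x^4+x)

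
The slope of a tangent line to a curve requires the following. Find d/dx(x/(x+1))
Quotient rule: (f/g)' = (f'g - fg')/g²
f = x, f' = 1
g = x+1, g' = 1

Answer: (1·(x+1) - x)/(x+1)²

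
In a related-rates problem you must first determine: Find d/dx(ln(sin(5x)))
Chain rule: d/dx[ln(u)]=u'/u where u=sin(5x)
u'=5cos(5x)

Answer: (5cos(5x))/(sin(5x))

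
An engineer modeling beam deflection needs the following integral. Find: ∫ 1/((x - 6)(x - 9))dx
Partial fractions: 1/((x-6)(x-9))=A/(x-6) + B/(x-9)
A=-1/3, B=1/3
∫ [-1/3· 1/(x-6) + 1/3· 1/(x-9)] dx
=(1/3)[ln|x-9| - ln|x-6|] + C

Answer: (1/3)·ln|(x-9)/(x-6)| + C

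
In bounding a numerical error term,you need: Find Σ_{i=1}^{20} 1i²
= 1·n(n + 1)(2n + 1)/6 = 1·20·21·41/6 = 2870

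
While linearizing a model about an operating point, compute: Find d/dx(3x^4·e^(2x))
Product rule: (fg)' = f'g+fg'
f = 3x^4, f' = 12x^3
g = e^(2x), g' = 2·e^(2x)

Answer: 12x^3·e^(2x)+6x^4·e^(2x)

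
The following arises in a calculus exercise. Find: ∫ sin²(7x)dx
Using identity sin²(u)=(1 - cos(2u))/2:
∫ (1 - cos(14x))/2 dx=x/2 - sin(14x)/28+C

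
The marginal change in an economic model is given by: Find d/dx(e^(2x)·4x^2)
Product rule: (fg)'=f'g+fg'
f=e^(2x), f'=2·e^(2x)
g=4x^2, g'=8x

Answer: 8·e^(2x)·x^2+8·e^(2x)·x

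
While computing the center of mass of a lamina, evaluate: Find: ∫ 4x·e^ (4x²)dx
Let u=4x², du=8x dx
∫ (1/2)e^u du=e^u/2+C

Answer: e^(4x²)/2+C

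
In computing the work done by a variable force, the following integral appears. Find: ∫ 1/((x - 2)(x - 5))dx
Partial fractions: 1/((x-2)(x-5)) = A/(x-2)+B/(x-5)
A = -1/3, B = 1/3
∫ [-1/3· 1/(x-2)+1/3· 1/(x-5)] dx
= (1/3)[ln|x-5| - ln|x-2|]+C

Answer: (1/3)·ln|(x-5)/(x-2)|+C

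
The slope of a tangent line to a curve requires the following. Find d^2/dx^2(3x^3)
Apply power rule 2 times:
d^1: 9x^2
d^2: 18x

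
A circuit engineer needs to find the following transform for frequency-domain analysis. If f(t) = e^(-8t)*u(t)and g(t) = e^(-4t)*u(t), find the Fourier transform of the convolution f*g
By the convolution theorem: F{f * g}=F(omega) * G(omega)
F(omega)=1/(8 + j * omega), G(omega)=1/(4 + j * omega)
F{f * g}=1/((8 + j * omega)(4 + j * omega))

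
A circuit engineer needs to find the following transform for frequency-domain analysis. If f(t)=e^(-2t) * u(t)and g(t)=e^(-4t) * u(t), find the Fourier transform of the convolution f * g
By the convolution theorem: F{f * g} = F(omega) * G(omega)
F(omega) = 1/(2 + j * omega), G(omega) = 1/(4 + j * omega)
F{f * g} = 1/((2 + j * omega)(4 + j * omega))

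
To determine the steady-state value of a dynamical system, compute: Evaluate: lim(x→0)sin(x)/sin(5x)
sin(u) ≈ u for small u:
sin(x)/sin(5x) ≈ x/(5x)=1/5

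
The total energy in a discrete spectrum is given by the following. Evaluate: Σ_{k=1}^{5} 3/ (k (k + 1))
Partial fractions: 3/(k(k + 1))=3/k - 3/(k + 1)
Telescoping sum: 3(1 - 1/6)=3·5/6

Answer: 5/2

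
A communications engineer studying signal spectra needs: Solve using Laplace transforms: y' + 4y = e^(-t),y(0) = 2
Take L: sY - 2 + 4Y=1/(s + 1)
Y(s + 4)=1/(s + 1) + 2
Y=1/((s + 1)(s + 4)) + 2/(s + 4)
Partial fractions: 1/((s + 1)(s + 4))=(1/3)/(s + 1) - (1/3)/(s + 4)
So Y=(1/3)/(s + 1) + (5/3)/(s + 4)
Inverse Laplace transform (L^(-1){1/(s + 1)}=e^(-t), L^(-1){1/(s + 4)}=e^(-4t)):

Answer: y(t)=(1/3)·e^(-t) + (5/3)·e^(-4t)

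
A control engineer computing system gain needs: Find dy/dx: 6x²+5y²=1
Differentiate: 12x+10y·(dy/dx) = 0
dy/dx = -12x/(10y) = -(6/5)·(x/y)

Answer: dy/dx = -(6/5)·(x/y)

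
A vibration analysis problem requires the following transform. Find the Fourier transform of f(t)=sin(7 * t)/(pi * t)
sin(W*t)/(pi*t)=(W/pi)*sinc(W*t/pi) is the impulse response of the ideal low-pass filter with cutoff W (here W=7).
Its Fourier transform is a rectangular function:
F(omega)=1 for |omega| < 7, 0 otherwise

Answer: rect(omega/14) [i.e., 1 for |omega| < 7, 0 otherwise]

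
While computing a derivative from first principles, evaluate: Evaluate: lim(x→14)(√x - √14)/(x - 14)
Multiply by conjugate (√x+√14)/(√x+√14):
=(x - 14)/((x - 14)(√x+√14))=1/(√x+√14)
As x → 14: 1/(2√14)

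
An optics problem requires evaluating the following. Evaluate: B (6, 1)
B(x,y) = Γ(x)Γ(y)/Γ(x+y) = (x-1)!(y-1)!/(x+y-1)!
B(6,1) = 5!·0!/6! = 1/6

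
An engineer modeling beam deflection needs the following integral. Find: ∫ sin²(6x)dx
Using identity sin²(u) = (1 - cos(2u))/2:
∫ (1 - cos(12x))/2 dx = x/2 - sin(12x)/24+C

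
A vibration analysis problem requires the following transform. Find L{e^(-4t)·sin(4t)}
First shifting: L{e^(at)f(t)} = F(s-a)
L{sin(4t)} = 4/(s² + 16)
Shift: 4/((s + 4)² + 16)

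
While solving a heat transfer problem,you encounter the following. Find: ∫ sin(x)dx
Using standard integral: ∫ sin(x) dx=-cos(x) + C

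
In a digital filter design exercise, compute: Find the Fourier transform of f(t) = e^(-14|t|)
Using the standard pair: F{e^(-a|t|)} = 2a/(a^2+omega^2)
With a = 14: F(omega) = 28/(196+omega^2)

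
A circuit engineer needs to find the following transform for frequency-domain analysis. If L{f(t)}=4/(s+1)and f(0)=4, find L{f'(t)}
L{f'(t)} = s·F(s) - f(0) = 4s/(s + 1) - 4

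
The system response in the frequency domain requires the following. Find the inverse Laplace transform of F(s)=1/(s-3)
L^(-1){1/(s-a)}=c·e^(at)
Here a=3, c=1

Answer: e^(3t)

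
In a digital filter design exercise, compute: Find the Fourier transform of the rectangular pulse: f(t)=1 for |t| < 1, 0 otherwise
F(omega)=integral from -1 to 1 of e^(-j * omega * t) dt
=2 * sin(1 * omega)/omega=2 * sinc(1 * omega/pi)

Answer: 2 * sin(1 * omega)/omega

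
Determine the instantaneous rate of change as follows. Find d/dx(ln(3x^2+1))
Chain rule: d/dx[ln(u)] = u'/u where u = 3x^2+1
u' = 6x

Answer: (6x)/(3x^2+1)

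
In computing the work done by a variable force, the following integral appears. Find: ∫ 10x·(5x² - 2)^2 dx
Let u = 5x² - 2, du = 10x dx
∫ u^2 du = u^3/3+C

Answer: (5x² - 2)^3/3+C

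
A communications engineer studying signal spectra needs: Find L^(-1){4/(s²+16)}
L^(-1){w/(s² + w²)} = sin(wt)
Here w = 4

Answer: sin(4t)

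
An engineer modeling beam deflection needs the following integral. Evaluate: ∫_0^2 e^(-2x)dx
Antiderivative: (1/(-2))e^(-2x)
Evaluate: (1/(-2))(e^-4-1)

Answer: (e^-4-1)/(-2)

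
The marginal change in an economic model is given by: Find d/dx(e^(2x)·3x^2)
Product rule: (fg)' = f'g + fg'
f = e^(2x), f' = 2·e^(2x)
g = 3x^2, g' = 6x

Answer: 6·e^(2x)·x^2 + 6·e^(2x)·x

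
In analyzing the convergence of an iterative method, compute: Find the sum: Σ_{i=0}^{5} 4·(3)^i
Geometric series: S=a(1 - r^n)/(1 - r)
a=4, r=3, n=6
S=4(1-729)/-2=1456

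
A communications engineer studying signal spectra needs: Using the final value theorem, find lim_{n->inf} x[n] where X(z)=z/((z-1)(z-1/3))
Final value theorem: lim x[n]=lim_{z->1} (z-1) * X(z)
(z-1) * X(z)=z/(z-1/3)
As z->1: 1/(1 - 1/3)=1/(2/3)=3/2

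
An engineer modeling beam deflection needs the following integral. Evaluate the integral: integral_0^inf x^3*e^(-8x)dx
This is a Gamma integral. Substitute u=8x (du=8 dx):
integral_0^inf x^3*e^(-8x) dx=(1/8^4) integral_0^inf u^3*e^(-u) du
=Gamma(4)/8^4=3!/8^4=6/4096

Answer: 3/2048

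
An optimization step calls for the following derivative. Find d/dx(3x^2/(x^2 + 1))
Quotient rule: (f/g)' = (f'g - fg')/g²
f = 3x^2, f' = 6x
g = x^2+1, g' = 2x

Answer: (6x·(x^2+1)-6x^3)/(x^2+1)²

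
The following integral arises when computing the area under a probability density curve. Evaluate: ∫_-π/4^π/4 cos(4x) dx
Antiderivative: sin(4x)/4
Evaluate at bounds: [sin(4·π/4)/4] - [sin(4·-π/4)/4]
= ((0) - (0))/4 = 0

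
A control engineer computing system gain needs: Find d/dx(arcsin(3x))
d/dx[arcsin(u)]=u'/√(1-u²), u=3x, u'=3

Answer: 3/√(1 - 9x²)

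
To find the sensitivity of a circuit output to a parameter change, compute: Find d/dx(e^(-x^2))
Chain rule: d/dx[e^u] = e^u · u' where u = -x^2
u' = -2x

Answer: -2x·e^(-x^2)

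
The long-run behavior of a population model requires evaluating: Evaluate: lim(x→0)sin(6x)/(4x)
L'Hôpital (0/0): lim 6cos(6x)/4 = 6/4

Answer: 3/2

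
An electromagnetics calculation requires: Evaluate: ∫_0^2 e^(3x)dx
Antiderivative: (1/3)e^(3x)
Evaluate: (1/3)(e^6-1)

Answer: (e^6-1)/3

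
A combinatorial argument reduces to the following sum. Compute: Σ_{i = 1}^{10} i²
Using formula: Σ i^2=n(n + 1)(2n + 1)/6=10·11·21/6=385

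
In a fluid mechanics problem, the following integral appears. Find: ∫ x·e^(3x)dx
Integration by parts: u=x, dv=e^(3x) dx
du=dx, v=e^(3x)/3
=x·e^(3x)/3 - ∫ e^(3x)/3 dx
=x·e^(3x)/3 - e^(3x)/9+C

Answer: e^(3x)(x/3-1/9)+C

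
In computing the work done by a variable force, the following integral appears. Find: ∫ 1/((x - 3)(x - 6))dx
Partial fractions: 1/((x-3)(x-6))=A/(x-3) + B/(x-6)
A=-1/3, B=1/3
∫ [-1/3· 1/(x-3) + 1/3· 1/(x-6)] dx
=(1/3)[ln|x-6| - ln|x-3|] + C

Answer: (1/3)·ln|(x-6)/(x-3)| + C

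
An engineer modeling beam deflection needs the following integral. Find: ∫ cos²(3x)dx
Using identity cos²(u)=(1+cos(2u))/2:
∫ (1+cos(6x))/2 dx=x/2+sin(6x)/12+C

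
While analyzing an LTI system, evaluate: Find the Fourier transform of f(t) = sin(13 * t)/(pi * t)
sin(W * t)/(pi * t)=(W/pi) * sinc(W * t/pi) is the impulse response of the ideal low-pass filter with cutoff W (here W=13).
Its Fourier transform is a rectangular function:
F(omega)=1 for |omega| < 13, 0 otherwise

Answer: rect(omega/26) [i.e., 1 for |omega| < 13, 0 otherwise]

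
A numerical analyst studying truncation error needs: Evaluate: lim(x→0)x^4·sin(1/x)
Squeeze theorem: -|x^4| ≤ x^4·sin(1/x) ≤ |x^4|
Since x^4 → 0 as x → 0, by squeeze theorem the limit is 0

Answer: 0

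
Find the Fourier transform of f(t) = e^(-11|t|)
Using the standard pair: F{e^(-a|t|)}=2a/(a^2 + omega^2)
With a=11: F(omega)=22/(121 + omega^2)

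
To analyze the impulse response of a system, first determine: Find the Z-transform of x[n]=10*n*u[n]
Z{n*u[n]}=z/(z-1)^2
By linearity: Z{10*n*u[n]}=10z/(z-1)^2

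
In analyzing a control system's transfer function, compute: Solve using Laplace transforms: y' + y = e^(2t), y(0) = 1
Take L: sY - 1+Y=1/(s-2)
Y(s+1)=1/(s-2)+1
Y=1/((s-2)(s+1))+1/(s+1)
Partial fractions: 1/((s-2)(s+1))=(1/3)/(s-2) - (1/3)/(s+1)
So Y=(1/3)/(s-2)+(2/3)/(s+1)
Inverse Laplace transform (L^(-1){1/(s-2)}=e^(2t), L^(-1){1/(s+1)}=e^(-t)):

Answer: y(t)=(1/3)·e^(2t)+(2/3)·e^(-t)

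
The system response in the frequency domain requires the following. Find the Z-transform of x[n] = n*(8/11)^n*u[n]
Using the property Z{n * a^n * u[n]} = az/(z-a)^2
With a = 8/11: X(z) = (8/11)z/(z - 8/11)^2, |z| > 8/11

Answer: (8/11)z/(z - 8/11)^2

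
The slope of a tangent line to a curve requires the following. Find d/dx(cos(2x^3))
Chain rule: d/dx[cos(u)]=-sin(u)·u' where u=2x^3
u'=6x^2

Answer: -6x^2·sin(2x^3)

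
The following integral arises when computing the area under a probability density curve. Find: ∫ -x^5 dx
Using power rule: ∫ -x^5 dx = -1/6 x^6+C = (-1/6)x^6+C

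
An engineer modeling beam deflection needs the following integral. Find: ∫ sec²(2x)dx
Since d/dx[tan(2x)] = 2sec²(2x), integral = tan(2x)/2+C

Answer: (1/2)tan(2x)+C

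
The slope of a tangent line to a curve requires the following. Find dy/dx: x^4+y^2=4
Differentiate: 4x^3 + 2y·(dy/dx) = 0
dy/dx = -4x^3/(2y)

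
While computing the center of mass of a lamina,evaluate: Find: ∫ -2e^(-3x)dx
Since d/dx[e^(-3x)] = -3e^(-3x), we get 2/3 e^(-3x)+C

Answer: (2/3)e^(-3x)+C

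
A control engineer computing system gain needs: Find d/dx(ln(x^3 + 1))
Chain rule: d/dx[ln(u)] = u'/u where u = x^3+1
u' = 3x^2

Answer: (3x^2)/(x^3+1)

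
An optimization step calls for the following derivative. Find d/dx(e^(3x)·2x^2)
Product rule: (fg)'=f'g + fg'
f=e^(3x), f'=3·e^(3x)
g=2x^2, g'=4x

Answer: 6·e^(3x)·x^2 + 4·e^(3x)·x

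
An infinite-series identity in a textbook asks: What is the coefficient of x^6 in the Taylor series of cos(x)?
cos(x) = Σ (-1)^k x^(2k)/(2k)!
For x^6: (-1)^3/6! = -1/720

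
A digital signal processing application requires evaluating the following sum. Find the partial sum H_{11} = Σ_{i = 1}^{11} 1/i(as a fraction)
H_11 = 1+1/2+1/3+...+1/11
= 83711/27720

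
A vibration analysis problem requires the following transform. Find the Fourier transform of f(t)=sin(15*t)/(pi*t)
sin(W * t)/(pi * t) = (W/pi) * sinc(W * t/pi) is the impulse response of the ideal low-pass filter with cutoff W (here W = 15).
Its Fourier transform is a rectangular function:
F(omega) = 1 for |omega| < 15, 0 otherwise

Answer: rect(omega/30) [i.e., 1 for |omega| < 15, 0 otherwise]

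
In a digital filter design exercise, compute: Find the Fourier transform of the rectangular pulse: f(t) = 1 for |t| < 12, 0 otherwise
F(omega)=integral from -12 to 12 of e^(-j*omega*t) dt
=2*sin(12*omega)/omega=24*sinc(12*omega/pi)

Answer: 2*sin(12*omega)/omega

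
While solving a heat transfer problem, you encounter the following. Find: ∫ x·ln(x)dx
By parts: u = ln(x), dv = x dx
du = 1/x dx, v = x^2/2
= x^2·ln(x)/2 - ∫ x/2 dx
= x^2·ln(x)/2 - x^2/4+C

Answer: x^2(ln(x)/2-1/4)+C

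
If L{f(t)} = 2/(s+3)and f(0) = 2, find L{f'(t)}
L{f'(t)}=s·F(s) - f(0)=2s/(s + 3) - 2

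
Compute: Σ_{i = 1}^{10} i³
Using formula: Σ i^3 = [n(n+1)/2]² = [10·11/2]² = 3025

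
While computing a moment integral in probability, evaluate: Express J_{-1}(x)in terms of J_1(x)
For integer n: J_{-n}(x)=(-1)^n J_n(x)
With n=1: J_{-1}(x)=(-1)^1 J_1(x)=-J_1(x)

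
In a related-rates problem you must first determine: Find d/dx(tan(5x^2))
Chain rule: d/dx[tan(u)]=sec²(u)·u' where u=5x^2
u'=10x

Answer: 10x·sec²(5x^2)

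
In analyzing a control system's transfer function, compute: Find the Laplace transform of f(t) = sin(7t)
L{sin(wt)}=w/(s² + w²)
L{sin(7t)}=7/(s² + 49)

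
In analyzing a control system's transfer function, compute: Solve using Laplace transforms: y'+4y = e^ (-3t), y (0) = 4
Take L: sY - 4+4Y = 1/(s+3)
Y(s+4) = 1/(s+3)+4
Y = 1/((s+3)(s+4))+4/(s+4)
Partial fractions: 1/((s+3)(s+4)) = 1/(s+3)-1/(s+4)
So Y = 1/(s+3)+3/(s+4)
Inverse Laplace transform (L^(-1){1/(s+3)} = e^(-3t), L^(-1){1/(s+4)} = e^(-4t)):

Answer: y(t) = 1·e^(-3t)+3·e^(-4t)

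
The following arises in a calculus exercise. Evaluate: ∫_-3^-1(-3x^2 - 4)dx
Step 1: Find antiderivative F(x) = -x^3-4x
Step 2: F(-1) - F(-3) = 5 - (39) = -34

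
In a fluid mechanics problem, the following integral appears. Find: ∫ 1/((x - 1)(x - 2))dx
Partial fractions: 1/((x-1)(x-2))=A/(x-1) + B/(x-2)
A=-1, B=1
∫ [-1· 1/(x-1) + 1· 1/(x-2)] dx
=(1)[ln|x-2| - ln|x-1|] + C

Answer: ln|(x-2)/(x-1)| + C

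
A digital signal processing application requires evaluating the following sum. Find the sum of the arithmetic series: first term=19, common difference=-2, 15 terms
Last term: a_n = 19+(15-1)·-2 = -9
Sum = n(a_1+a_n)/2 = 15(19+(-9))/2 = 75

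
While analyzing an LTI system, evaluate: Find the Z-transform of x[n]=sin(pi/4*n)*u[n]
Z{sin(w0*n)*u[n]}=z*sin(w0)/(z^2 - 2z*cos(w0) + 1)
With w0=pi/4: X(z)=z*sin(pi/4)/(z^2 - 2z*cos(pi/4) + 1)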